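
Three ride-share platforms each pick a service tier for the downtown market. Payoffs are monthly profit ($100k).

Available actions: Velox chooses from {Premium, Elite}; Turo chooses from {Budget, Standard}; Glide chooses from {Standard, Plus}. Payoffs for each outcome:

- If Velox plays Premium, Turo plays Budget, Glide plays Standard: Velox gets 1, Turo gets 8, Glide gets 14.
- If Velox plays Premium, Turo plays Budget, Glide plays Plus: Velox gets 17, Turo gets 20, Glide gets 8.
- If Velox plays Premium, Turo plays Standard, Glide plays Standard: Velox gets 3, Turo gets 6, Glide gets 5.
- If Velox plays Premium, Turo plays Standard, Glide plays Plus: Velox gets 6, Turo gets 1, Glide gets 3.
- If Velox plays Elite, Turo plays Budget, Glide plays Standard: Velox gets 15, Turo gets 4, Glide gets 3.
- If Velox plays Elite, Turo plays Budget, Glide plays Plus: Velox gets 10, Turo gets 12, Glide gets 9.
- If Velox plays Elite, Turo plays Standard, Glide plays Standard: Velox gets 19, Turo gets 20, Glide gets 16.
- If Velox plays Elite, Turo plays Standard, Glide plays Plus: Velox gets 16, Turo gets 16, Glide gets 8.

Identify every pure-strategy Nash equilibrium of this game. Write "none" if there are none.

The unique pure-strategy Nash equilibrium is (Elite, Standard, Standard).

(Premium, Budget, Standard): Velox can switch to Elite (1 → 15). Not NE.
(Premium, Budget, Plus): Glide can switch to Standard (8 → 14). Not NE.
(Premium, Standard, Standard): Velox can switch to Elite (3 → 19). Not NE.
(Premium, Standard, Plus): Velox can switch to Elite (6 → 16). Not NE.
(Elite, Budget, Standard): Turo can switch to Standard (4 → 20). Not NE.
(Elite, Budget, Plus): Velox can switch to Premium (10 → 17). Not NE.
(Elite, Standard, Standard): Velox gets 19, best alternative 3; Turo gets 20, best alternative 4; Glide gets 16, best alternative 8. No profitable deviation — NE.
(Elite, Standard, Plus): Glide can switch to Standard (8 → 16). Not NE.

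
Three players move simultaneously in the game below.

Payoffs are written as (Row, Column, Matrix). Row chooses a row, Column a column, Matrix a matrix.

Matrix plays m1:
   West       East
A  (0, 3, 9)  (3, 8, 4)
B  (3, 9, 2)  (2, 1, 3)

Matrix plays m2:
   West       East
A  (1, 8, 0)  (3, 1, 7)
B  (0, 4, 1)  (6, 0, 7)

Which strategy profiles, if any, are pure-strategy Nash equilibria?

Check each profile: it is a Nash equilibrium iff no player can strictly gain by switching unilaterally.
(A, West, m1): Row can switch to B (0 → 3). Not NE.
(A, West, m2): Matrix can switch to m1 (0 → 9). Not NE.
(A, East, m1): Matrix can switch to m2 (4 → 7). Not NE.
(A, East, m2): Row can switch to B (3 → 6). Not NE.
(B, West, m1): Row gets 3, best alternative 0; Column gets 9, best alternative 1; Matrix gets 2, best alternative 1. No profitable deviation — NE.
(B, West, m2): Row can switch to A (0 → 1). Not NE.
(B, East, m1): Row can switch to A (2 → 3). Not NE.
(The remaining 1 profile has a profitable deviation by the same check.)

The unique pure-strategy Nash equilibrium is (B, West, m1).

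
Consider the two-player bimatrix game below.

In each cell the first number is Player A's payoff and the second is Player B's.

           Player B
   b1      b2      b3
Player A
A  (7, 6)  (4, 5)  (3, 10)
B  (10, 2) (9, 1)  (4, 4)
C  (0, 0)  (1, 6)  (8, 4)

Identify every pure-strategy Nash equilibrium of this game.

For each player, find the best response to each opponent profile; mutual best responses are the pure NE.
Player A against b1: payoffs 7, 10, 0 → best response B.
Player A against b2: payoffs 4, 9, 1 → best response B.
Player A against b3: payoffs 3, 4, 8 → best response C.
Player B against A: payoffs 6, 5, 10 → best response b3.
Player B against B: payoffs 2, 1, 4 → best response b3.
Player B against C: payoffs 0, 6, 4 → best response b2.
No profile is a mutual best response for all players.

none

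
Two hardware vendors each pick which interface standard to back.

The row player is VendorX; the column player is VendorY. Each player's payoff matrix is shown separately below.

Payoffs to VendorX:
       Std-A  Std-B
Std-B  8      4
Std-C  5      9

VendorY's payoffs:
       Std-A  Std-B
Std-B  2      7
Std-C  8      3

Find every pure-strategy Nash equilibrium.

(Std-B, Std-A): VendorY can switch to Std-B (2 → 7). Not NE.
(Std-B, Std-B): VendorX can switch to Std-C (4 → 9). Not NE.
(Std-C, Std-A): VendorX can switch to Std-B (5 → 8). Not NE.
(Std-C, Std-B): VendorY can switch to Std-A (3 → 8). Not NE.

This game has no pure Nash equilibrium.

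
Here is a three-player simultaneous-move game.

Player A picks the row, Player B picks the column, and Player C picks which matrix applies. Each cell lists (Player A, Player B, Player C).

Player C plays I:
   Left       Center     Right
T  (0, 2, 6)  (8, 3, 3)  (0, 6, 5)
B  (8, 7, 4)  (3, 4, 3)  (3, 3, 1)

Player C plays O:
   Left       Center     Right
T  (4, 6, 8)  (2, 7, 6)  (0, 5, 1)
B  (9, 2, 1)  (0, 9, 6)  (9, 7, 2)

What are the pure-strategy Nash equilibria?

The pure Nash equilibria are (T, Center, O) and (B, Left, I).

Check each profile: it is a Nash equilibrium iff no player can strictly gain by switching unilaterally.
(T, Left, I): Player A can switch to B (0 → 8). Not NE.
(T, Left, O): Player A can switch to B (4 → 9). Not NE.
(T, Center, I): Player B can switch to Right (3 → 6). Not NE.
(T, Center, O): Player A gets 2, best alternative 0; Player B gets 7, best alternative 6; Player C gets 6, best alternative 3. No profitable deviation — NE.
(T, Right, I): Player A can switch to B (0 → 3). Not NE.
(T, Right, O): Player A can switch to B (0 → 9). Not NE.
(B, Left, I): Player A gets 8, best alternative 0; Player B gets 7, best alternative 4; Player C gets 4, best alternative 1. No profitable deviation — NE.
(B, Left, O): Player B can switch to Center (2 → 9). Not NE.
(B, Center, I): Player A can switch to T (3 → 8). Not NE.
(B, Center, O): Player A can switch to T (0 → 2). Not NE.
(B, Right, I): Player B can switch to Left (3 → 7). Not NE.
(B, Right, O): Player B can switch to Center (7 → 9). Not NE.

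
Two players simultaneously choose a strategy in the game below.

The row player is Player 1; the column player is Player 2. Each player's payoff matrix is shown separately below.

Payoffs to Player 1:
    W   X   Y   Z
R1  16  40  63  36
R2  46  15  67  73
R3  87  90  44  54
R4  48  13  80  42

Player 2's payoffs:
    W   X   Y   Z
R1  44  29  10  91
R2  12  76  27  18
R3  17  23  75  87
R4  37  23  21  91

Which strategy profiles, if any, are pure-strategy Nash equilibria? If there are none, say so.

Player 1 against W: payoffs 16, 46, 87, 48 → best response R3.
Player 1 against X: payoffs 40, 15, 90, 13 → best response R3.
Player 1 against Y: payoffs 63, 67, 44, 80 → best response R4.
Player 1 against Z: payoffs 36, 73, 54, 42 → best response R2.
Player 2 against R1: payoffs 44, 29, 10, 91 → best response Z.
Player 2 against R2: payoffs 12, 76, 27, 18 → best response X.
Player 2 against R3: payoffs 17, 23, 75, 87 → best response Z.
Player 2 against R4: payoffs 37, 23, 21, 91 → best response Z.
No profile is a mutual best response for all players.

No pure-strategy Nash equilibrium.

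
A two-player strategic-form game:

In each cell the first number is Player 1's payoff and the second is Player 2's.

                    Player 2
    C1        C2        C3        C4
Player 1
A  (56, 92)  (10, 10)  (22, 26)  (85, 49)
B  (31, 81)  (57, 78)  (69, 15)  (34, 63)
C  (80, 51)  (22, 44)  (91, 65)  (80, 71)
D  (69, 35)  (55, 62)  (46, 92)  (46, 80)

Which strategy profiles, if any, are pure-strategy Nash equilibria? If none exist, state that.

none

Player 1 against C1: payoffs 56, 31, 80, 69 → best response C.
Player 1 against C2: payoffs 10, 57, 22, 55 → best response B.
Player 1 against C3: payoffs 22, 69, 91, 46 → best response C.
Player 1 against C4: payoffs 85, 34, 80, 46 → best response A.
Player 2 against A: payoffs 92, 10, 26, 49 → best response C1.
Player 2 against B: payoffs 81, 78, 15, 63 → best response C1.
Player 2 against C: payoffs 51, 44, 65, 71 → best response C4.
Player 2 against D: payoffs 35, 62, 92, 80 → best response C3.
No profile is a mutual best response for all players.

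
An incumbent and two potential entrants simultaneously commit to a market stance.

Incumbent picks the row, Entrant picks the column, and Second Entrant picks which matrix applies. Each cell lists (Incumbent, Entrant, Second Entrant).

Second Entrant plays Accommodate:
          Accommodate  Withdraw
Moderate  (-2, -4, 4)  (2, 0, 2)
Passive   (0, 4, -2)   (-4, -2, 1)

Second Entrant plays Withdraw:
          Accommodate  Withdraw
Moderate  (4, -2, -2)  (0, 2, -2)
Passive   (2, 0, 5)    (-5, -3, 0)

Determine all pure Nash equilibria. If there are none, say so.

Mark each player's best response to every combination of opponents' strategies; a profile where every player is best-responding is a pure Nash equilibrium.
Incumbent against (Accommodate, Accommodate): payoffs -2, 0 → best response Passive.
Incumbent against (Accommodate, Withdraw): payoffs 4, 2 → best response Moderate.
Incumbent against (Withdraw, Accommodate): payoffs 2, -4 → best response Moderate.
Incumbent against (Withdraw, Withdraw): payoffs 0, -5 → best response Moderate.
Entrant against (Moderate, Accommodate): payoffs -4, 0 → best response Withdraw.
Entrant against (Moderate, Withdraw): payoffs -2, 2 → best response Withdraw.
Entrant against (Passive, Accommodate): payoffs 4, -2 → best response Accommodate.
Entrant against (Passive, Withdraw): payoffs 0, -3 → best response Accommodate.
Second Entrant against (Moderate, Accommodate): payoffs 4, -2 → best response Accommodate.
Second Entrant against (Moderate, Withdraw): payoffs 2, -2 → best response Accommodate.
Second Entrant against (Passive, Accommodate): payoffs -2, 5 → best response Withdraw.
Second Entrant against (Passive, Withdraw): payoffs 1, 0 → best response Accommodate.
Mutual best responses: (Moderate, Withdraw, Accommodate).

The unique pure-strategy Nash equilibrium is (Moderate, Withdraw, Accommodate).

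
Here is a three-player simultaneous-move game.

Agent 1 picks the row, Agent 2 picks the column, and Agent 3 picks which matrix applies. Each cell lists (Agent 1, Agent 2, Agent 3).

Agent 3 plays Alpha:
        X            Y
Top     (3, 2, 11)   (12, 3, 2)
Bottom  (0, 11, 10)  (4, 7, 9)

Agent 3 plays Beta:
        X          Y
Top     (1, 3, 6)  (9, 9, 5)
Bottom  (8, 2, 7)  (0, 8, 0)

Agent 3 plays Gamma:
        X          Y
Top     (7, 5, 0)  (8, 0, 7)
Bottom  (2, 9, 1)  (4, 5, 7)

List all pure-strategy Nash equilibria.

This game has no pure Nash equilibrium.

(Top, X, Alpha): Agent 2 can switch to Y (2 → 3). Not NE.
(Top, X, Beta): Agent 1 can switch to Bottom (1 → 8). Not NE.
(Top, X, Gamma): Agent 3 can switch to Alpha (0 → 11). Not NE.
(Top, Y, Alpha): Agent 3 can switch to Beta (2 → 5). Not NE.
(Top, Y, Beta): Agent 3 can switch to Gamma (5 → 7). Not NE.
(Top, Y, Gamma): Agent 2 can switch to X (0 → 5). Not NE.
(Bottom, X, Alpha): Agent 1 can switch to Top (0 → 3). Not NE.
(Bottom, X, Beta): Agent 2 can switch to Y (2 → 8). Not NE.
(Bottom, X, Gamma): Agent 1 can switch to Top (2 → 7). Not NE.
(Bottom, Y, Alpha): Agent 1 can switch to Top (4 → 12). Not NE.
(Bottom, Y, Beta): Agent 1 can switch to Top (0 → 9). Not NE.
(Bottom, Y, Gamma): Agent 1 can switch to Top (4 → 8). Not NE.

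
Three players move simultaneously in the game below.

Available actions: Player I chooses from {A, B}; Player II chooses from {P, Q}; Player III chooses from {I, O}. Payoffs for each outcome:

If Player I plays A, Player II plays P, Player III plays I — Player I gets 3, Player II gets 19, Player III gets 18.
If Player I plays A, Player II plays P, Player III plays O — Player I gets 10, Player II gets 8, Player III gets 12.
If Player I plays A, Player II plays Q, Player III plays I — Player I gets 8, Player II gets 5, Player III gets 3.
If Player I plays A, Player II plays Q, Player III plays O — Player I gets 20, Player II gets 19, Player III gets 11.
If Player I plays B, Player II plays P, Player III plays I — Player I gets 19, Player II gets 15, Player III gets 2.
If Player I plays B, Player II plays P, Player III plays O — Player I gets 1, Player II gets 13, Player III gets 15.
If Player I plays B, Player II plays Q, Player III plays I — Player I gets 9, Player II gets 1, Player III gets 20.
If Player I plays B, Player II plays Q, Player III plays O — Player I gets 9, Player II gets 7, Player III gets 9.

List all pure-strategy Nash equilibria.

(A, Q, O)

(A, P, I): Player I can switch to B (3 → 19). Not NE.
(A, P, O): Player II can switch to Q (8 → 19). Not NE.
(A, Q, I): Player I can switch to B (8 → 9). Not NE.
(A, Q, O): Player I gets 20, best alternative 9; Player II gets 19, best alternative 8; Player III gets 11, best alternative 3. No profitable deviation — NE.
(B, P, I): Player III can switch to O (2 → 15). Not NE.
(B, P, O): Player I can switch to A (1 → 10). Not NE.
(B, Q, I): Player II can switch to P (1 → 15). Not NE.
(The remaining 1 profile has a profitable deviation by the same check.)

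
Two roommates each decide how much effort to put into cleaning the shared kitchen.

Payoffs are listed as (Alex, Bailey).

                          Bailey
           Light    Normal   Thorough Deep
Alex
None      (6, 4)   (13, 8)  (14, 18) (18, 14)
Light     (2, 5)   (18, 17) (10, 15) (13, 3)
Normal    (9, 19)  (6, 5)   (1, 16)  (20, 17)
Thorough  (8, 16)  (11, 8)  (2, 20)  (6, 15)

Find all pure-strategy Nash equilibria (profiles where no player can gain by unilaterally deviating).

(None, Light): Alex can switch to Normal (6 → 9). Not NE.
(None, Normal): Alex can switch to Light (13 → 18). Not NE.
(None, Thorough): Alex gets 14, best alternative 10; Bailey gets 18, best alternative 14. No profitable deviation — NE.
(None, Deep): Alex can switch to Normal (18 → 20). Not NE.
(Light, Light): Alex can switch to None (2 → 6). Not NE.
(Light, Normal): Alex gets 18, best alternative 13; Bailey gets 17, best alternative 15. No profitable deviation — NE.
(Light, Thorough): Alex can switch to None (10 → 14). Not NE.
(Light, Deep): Alex can switch to None (13 → 18). Not NE.
(Normal, Light): Alex gets 9, best alternative 8; Bailey gets 19, best alternative 17. No profitable deviation — NE.
(Normal, Normal): Alex can switch to None (6 → 13). Not NE.
(Normal, Thorough): Alex can switch to None (1 → 14). Not NE.
(Normal, Deep): Bailey can switch to Light (17 → 19). Not NE.
(Thorough, Light): Alex can switch to Normal (8 → 9). Not NE.
(The remaining 3 profiles each have a profitable deviation by the same check.)

(None, Thorough), (Light, Normal), (Normal, Light)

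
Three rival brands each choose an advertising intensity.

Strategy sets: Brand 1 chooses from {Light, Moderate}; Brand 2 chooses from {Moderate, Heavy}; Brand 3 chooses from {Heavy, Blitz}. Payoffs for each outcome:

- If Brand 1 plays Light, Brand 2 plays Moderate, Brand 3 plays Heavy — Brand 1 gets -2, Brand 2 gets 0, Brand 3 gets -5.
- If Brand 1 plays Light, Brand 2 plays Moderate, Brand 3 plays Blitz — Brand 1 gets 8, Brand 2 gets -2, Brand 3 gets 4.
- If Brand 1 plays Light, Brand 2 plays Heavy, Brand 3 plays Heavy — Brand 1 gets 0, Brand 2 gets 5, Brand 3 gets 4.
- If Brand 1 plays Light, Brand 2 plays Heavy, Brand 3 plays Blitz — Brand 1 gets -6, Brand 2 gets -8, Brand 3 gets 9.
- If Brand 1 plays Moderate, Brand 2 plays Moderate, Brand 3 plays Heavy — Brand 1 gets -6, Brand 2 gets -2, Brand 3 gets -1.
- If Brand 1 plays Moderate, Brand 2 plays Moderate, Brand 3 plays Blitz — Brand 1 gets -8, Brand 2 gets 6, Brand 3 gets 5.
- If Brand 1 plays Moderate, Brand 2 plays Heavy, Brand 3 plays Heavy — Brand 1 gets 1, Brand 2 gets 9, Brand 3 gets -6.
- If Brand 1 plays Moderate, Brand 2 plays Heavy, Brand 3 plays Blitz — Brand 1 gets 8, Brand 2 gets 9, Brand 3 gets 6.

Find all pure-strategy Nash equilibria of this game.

Brand 1 against (Moderate, Heavy): payoffs -2, -6 → best response Light.
Brand 1 against (Moderate, Blitz): payoffs 8, -8 → best response Light.
Brand 1 against (Heavy, Heavy): payoffs 0, 1 → best response Moderate.
Brand 1 against (Heavy, Blitz): payoffs -6, 8 → best response Moderate.
Brand 2 against (Light, Heavy): payoffs 0, 5 → best response Heavy.
Brand 2 against (Light, Blitz): payoffs -2, -8 → best response Moderate.
Brand 2 against (Moderate, Heavy): payoffs -2, 9 → best response Heavy.
Brand 2 against (Moderate, Blitz): payoffs 6, 9 → best response Heavy.
Brand 3 against (Light, Moderate): payoffs -5, 4 → best response Blitz.
Brand 3 against (Light, Heavy): payoffs 4, 9 → best response Blitz.
Brand 3 against (Moderate, Moderate): payoffs -1, 5 → best response Blitz.
Brand 3 against (Moderate, Heavy): payoffs -6, 6 → best response Blitz.
Mutual best responses: (Light, Moderate, Blitz); (Moderate, Heavy, Blitz).

The pure Nash equilibria are (Light, Moderate, Blitz), (Moderate, Heavy, Blitz).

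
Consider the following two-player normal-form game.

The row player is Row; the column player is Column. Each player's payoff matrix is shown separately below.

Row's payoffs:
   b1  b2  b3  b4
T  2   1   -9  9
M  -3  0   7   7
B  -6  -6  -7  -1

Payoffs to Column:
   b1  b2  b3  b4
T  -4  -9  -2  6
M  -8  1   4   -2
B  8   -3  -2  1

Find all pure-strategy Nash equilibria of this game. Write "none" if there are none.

Row against b1: payoffs 2, -3, -6 → best response T.
Row against b2: payoffs 1, 0, -6 → best response T.
Row against b3: payoffs -9, 7, -7 → best response M.
Row against b4: payoffs 9, 7, -1 → best response T.
Column against T: payoffs -4, -9, -2, 6 → best response b4.
Column against M: payoffs -8, 1, 4, -2 → best response b3.
Column against B: payoffs 8, -3, -2, 1 → best response b1.
Mutual best responses: (T, b4); (M, b3).

The pure Nash equilibria are (T, b4), (M, b3).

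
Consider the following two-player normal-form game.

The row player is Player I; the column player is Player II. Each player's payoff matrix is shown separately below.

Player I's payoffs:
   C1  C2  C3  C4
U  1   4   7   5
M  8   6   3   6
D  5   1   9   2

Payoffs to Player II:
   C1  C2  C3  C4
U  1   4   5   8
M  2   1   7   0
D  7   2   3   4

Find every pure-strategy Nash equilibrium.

For each strategy profile, look for a profitable unilateral deviation.
(U, C1): Player I can switch to M (1 → 8). Not NE.
(U, C2): Player I can switch to M (4 → 6). Not NE.
(U, C3): Player I can switch to D (7 → 9). Not NE.
(U, C4): Player I can switch to M (5 → 6). Not NE.
(M, C1): Player II can switch to C3 (2 → 7). Not NE.
(M, C2): Player II can switch to C1 (1 → 2). Not NE.
(M, C3): Player I can switch to U (3 → 7). Not NE.
(M, C4): Player II can switch to C1 (0 → 2). Not NE.
(D, C1): Player I can switch to M (5 → 8). Not NE.
(D, C2): Player I can switch to U (1 → 4). Not NE.
(D, C3): Player II can switch to C1 (3 → 7). Not NE.
(D, C4): Player I can switch to U (2 → 5). Not NE.

This game has no pure Nash equilibrium.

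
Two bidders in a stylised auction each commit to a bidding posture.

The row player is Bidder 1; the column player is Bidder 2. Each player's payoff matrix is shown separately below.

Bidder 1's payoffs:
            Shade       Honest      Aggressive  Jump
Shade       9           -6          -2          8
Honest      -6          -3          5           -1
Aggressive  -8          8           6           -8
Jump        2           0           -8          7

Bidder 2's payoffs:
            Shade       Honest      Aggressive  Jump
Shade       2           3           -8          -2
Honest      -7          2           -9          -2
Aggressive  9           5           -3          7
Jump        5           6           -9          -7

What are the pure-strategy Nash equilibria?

Bidder 1 against Shade: payoffs 9, -6, -8, 2 → best response Shade.
Bidder 1 against Honest: payoffs -6, -3, 8, 0 → best response Aggressive.
Bidder 1 against Aggressive: payoffs -2, 5, 6, -8 → best response Aggressive.
Bidder 1 against Jump: payoffs 8, -1, -8, 7 → best response Shade.
Bidder 2 against Shade: payoffs 2, 3, -8, -2 → best response Honest.
Bidder 2 against Honest: payoffs -7, 2, -9, -2 → best response Honest.
Bidder 2 against Aggressive: payoffs 9, 5, -3, 7 → best response Shade.
Bidder 2 against Jump: payoffs 5, 6, -9, -7 → best response Honest.
No profile is a mutual best response for all players.

No pure-strategy Nash equilibrium.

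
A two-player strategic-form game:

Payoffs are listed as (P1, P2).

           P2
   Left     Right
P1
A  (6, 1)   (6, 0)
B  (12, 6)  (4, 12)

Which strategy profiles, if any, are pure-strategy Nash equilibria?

P1 against Left: payoffs 6, 12 → best response B.
P1 against Right: payoffs 6, 4 → best response A.
P2 against A: payoffs 1, 0 → best response Left.
P2 against B: payoffs 6, 12 → best response Right.
No profile is a mutual best response for all players.

There is no pure-strategy Nash equilibrium.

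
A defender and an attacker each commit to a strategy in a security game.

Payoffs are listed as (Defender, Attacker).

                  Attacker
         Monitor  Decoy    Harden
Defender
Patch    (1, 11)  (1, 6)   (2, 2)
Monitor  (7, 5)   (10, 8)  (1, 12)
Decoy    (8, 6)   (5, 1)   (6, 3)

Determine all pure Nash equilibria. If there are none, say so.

The unique pure-strategy Nash equilibrium is (Decoy, Monitor).

(Patch, Monitor): Defender can switch to Monitor (1 → 7). Not NE.
(Patch, Decoy): Defender can switch to Monitor (1 → 10). Not NE.
(Patch, Harden): Defender can switch to Decoy (2 → 6). Not NE.
(Monitor, Monitor): Defender can switch to Decoy (7 → 8). Not NE.
(Monitor, Decoy): Attacker can switch to Harden (8 → 12). Not NE.
(Monitor, Harden): Defender can switch to Patch (1 → 2). Not NE.
(Decoy, Monitor): Defender gets 8, best alternative 7; Attacker gets 6, best alternative 3. No profitable deviation — NE.
(Decoy, Decoy): Defender can switch to Monitor (5 → 10). Not NE.
(Decoy, Harden): Attacker can switch to Monitor (3 → 6). Not NE.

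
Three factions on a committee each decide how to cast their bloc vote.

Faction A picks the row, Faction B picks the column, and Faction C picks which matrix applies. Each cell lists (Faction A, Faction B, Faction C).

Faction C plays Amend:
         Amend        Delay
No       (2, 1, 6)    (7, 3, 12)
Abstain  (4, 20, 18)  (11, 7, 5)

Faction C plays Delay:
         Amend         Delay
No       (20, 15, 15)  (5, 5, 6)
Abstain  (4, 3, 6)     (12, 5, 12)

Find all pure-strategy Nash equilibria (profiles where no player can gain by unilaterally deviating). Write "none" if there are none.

Faction A against (Amend, Amend): payoffs 2, 4 → best response Abstain.
Faction A against (Amend, Delay): payoffs 20, 4 → best response No.
Faction A against (Delay, Amend): payoffs 7, 11 → best response Abstain.
Faction A against (Delay, Delay): payoffs 5, 12 → best response Abstain.
Faction B against (No, Amend): payoffs 1, 3 → best response Delay.
Faction B against (No, Delay): payoffs 15, 5 → best response Amend.
Faction B against (Abstain, Amend): payoffs 20, 7 → best response Amend.
Faction B against (Abstain, Delay): payoffs 3, 5 → best response Delay.
Faction C against (No, Amend): payoffs 6, 15 → best response Delay.
Faction C against (No, Delay): payoffs 12, 6 → best response Amend.
Faction C against (Abstain, Amend): payoffs 18, 6 → best response Amend.
Faction C against (Abstain, Delay): payoffs 5, 12 → best response Delay.
Mutual best responses: (No, Amend, Delay); (Abstain, Amend, Amend); (Abstain, Delay, Delay).

Pure-strategy Nash equilibria: (No, Amend, Delay); (Abstain, Amend, Amend); (Abstain, Delay, Delay)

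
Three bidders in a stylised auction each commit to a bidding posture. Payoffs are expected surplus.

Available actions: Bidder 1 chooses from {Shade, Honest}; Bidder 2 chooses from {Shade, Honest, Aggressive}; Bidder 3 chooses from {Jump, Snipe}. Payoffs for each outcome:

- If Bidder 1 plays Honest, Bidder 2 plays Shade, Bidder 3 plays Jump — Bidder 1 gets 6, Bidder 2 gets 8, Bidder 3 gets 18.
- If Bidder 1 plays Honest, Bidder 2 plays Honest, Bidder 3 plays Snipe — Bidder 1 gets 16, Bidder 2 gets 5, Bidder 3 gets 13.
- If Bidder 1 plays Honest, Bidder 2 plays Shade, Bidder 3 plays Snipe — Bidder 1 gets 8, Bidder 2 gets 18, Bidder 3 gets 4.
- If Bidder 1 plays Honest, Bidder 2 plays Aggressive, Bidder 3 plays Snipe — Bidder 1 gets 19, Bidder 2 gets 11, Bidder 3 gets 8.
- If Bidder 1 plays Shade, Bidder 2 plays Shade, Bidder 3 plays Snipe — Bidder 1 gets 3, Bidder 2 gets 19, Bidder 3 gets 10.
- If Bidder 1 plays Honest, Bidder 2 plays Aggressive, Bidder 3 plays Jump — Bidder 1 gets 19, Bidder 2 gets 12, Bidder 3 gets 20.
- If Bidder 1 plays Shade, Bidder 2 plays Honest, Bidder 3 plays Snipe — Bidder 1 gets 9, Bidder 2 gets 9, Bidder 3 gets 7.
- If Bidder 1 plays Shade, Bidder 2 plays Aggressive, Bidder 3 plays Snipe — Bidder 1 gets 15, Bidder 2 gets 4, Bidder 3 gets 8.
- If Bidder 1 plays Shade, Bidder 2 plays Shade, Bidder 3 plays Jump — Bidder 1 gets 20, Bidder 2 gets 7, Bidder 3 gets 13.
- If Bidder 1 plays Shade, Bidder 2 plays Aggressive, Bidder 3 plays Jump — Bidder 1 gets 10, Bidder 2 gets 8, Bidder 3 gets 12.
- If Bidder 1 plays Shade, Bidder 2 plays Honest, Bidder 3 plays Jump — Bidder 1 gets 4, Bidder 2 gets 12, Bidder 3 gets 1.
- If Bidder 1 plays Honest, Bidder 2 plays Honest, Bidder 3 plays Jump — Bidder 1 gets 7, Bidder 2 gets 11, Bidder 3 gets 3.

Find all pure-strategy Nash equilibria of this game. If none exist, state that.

Check each profile: it is a Nash equilibrium iff no player can strictly gain by switching unilaterally.
(Shade, Shade, Jump): Bidder 2 can switch to Honest (7 → 12). Not NE.
(Shade, Shade, Snipe): Bidder 1 can switch to Honest (3 → 8). Not NE.
(Shade, Honest, Jump): Bidder 1 can switch to Honest (4 → 7). Not NE.
(Shade, Honest, Snipe): Bidder 1 can switch to Honest (9 → 16). Not NE.
(Shade, Aggressive, Jump): Bidder 1 can switch to Honest (10 → 19). Not NE.
(Shade, Aggressive, Snipe): Bidder 1 can switch to Honest (15 → 19). Not NE.
(Honest, Shade, Jump): Bidder 1 can switch to Shade (6 → 20). Not NE.
(Honest, Shade, Snipe): Bidder 3 can switch to Jump (4 → 18). Not NE.
(Honest, Honest, Jump): Bidder 2 can switch to Aggressive (11 → 12). Not NE.
(Honest, Honest, Snipe): Bidder 2 can switch to Shade (5 → 18). Not NE.
(Honest, Aggressive, Jump): Bidder 1 gets 19, best alternative 10; Bidder 2 gets 12, best alternative 11; Bidder 3 gets 20, best alternative 8. No profitable deviation — NE.
(The remaining 1 profile has a profitable deviation by the same check.)

Pure NE: (Honest, Aggressive, Jump)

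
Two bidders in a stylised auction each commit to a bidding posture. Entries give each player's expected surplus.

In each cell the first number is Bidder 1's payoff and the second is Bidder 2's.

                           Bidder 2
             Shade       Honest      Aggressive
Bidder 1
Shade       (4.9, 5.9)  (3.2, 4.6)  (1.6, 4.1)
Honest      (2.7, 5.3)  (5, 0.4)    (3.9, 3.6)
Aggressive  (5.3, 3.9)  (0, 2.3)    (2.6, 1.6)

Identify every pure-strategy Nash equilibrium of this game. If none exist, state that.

Pure NE: (Aggressive, Shade)

For each strategy profile, look for a profitable unilateral deviation.
(Shade, Shade): Bidder 1 can switch to Aggressive (4.9 → 5.3). Not NE.
(Shade, Honest): Bidder 1 can switch to Honest (3.2 → 5). Not NE.
(Shade, Aggressive): Bidder 1 can switch to Honest (1.6 → 3.9). Not NE.
(Honest, Shade): Bidder 1 can switch to Shade (2.7 → 4.9). Not NE.
(Honest, Honest): Bidder 2 can switch to Shade (0.4 → 5.3). Not NE.
(Honest, Aggressive): Bidder 2 can switch to Shade (3.6 → 5.3). Not NE.
(Aggressive, Shade): Bidder 1 gets 5.3, best alternative 4.9; Bidder 2 gets 3.9, best alternative 2.3. No profitable deviation — NE.
(Aggressive, Honest): Bidder 1 can switch to Shade (0 → 3.2). Not NE.
(Aggressive, Aggressive): Bidder 1 can switch to Honest (2.6 → 3.9). Not NE.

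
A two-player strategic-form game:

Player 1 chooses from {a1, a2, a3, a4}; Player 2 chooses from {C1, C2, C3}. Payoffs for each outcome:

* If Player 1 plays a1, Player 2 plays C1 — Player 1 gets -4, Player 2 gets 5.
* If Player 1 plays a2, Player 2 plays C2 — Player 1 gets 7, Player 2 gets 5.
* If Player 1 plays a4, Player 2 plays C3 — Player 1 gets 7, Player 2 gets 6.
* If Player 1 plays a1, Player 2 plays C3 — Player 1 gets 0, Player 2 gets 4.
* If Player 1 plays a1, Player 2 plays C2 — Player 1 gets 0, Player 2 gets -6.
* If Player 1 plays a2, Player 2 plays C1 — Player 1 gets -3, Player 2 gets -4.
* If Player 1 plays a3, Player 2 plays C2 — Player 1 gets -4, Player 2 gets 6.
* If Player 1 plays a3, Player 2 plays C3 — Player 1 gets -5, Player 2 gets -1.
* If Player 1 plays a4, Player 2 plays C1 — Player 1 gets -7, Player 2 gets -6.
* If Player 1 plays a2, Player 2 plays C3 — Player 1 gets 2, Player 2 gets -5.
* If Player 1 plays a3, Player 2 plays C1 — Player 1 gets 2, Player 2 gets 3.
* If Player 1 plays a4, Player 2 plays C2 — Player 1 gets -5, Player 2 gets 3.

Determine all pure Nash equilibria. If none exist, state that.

Mark each player's best response to every combination of opponents' strategies; a profile where every player is best-responding is a pure Nash equilibrium.
Player 1 against C1: payoffs -4, -3, 2, -7 → best response a3.
Player 1 against C2: payoffs 0, 7, -4, -5 → best response a2.
Player 1 against C3: payoffs 0, 2, -5, 7 → best response a4.
Player 2 against a1: payoffs 5, -6, 4 → best response C1.
Player 2 against a2: payoffs -4, 5, -5 → best response C2.
Player 2 against a3: payoffs 3, 6, -1 → best response C2.
Player 2 against a4: payoffs -6, 3, 6 → best response C3.
Mutual best responses: (a2, C2); (a4, C3).

The pure Nash equilibria are (a2, C2), (a4, C3).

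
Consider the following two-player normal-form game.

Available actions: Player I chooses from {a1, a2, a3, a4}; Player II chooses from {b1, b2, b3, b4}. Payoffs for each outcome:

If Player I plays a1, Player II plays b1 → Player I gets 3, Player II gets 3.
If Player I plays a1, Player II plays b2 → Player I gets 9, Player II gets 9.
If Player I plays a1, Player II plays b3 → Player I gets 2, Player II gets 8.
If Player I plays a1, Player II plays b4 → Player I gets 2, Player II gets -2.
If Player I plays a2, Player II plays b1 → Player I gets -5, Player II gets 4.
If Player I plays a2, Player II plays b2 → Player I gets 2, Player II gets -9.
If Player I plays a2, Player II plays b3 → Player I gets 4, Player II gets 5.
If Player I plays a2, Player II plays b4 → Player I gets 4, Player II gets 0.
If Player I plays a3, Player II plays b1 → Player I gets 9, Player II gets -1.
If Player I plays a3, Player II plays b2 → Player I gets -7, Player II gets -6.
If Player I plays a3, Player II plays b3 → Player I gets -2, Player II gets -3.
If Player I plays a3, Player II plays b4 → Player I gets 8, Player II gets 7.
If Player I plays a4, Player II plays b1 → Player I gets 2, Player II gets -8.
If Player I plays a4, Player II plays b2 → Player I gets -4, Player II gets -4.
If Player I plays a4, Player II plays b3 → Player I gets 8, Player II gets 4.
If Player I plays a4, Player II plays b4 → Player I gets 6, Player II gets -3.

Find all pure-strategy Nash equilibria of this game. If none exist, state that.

The pure Nash equilibria are (a1, b2); (a3, b4); (a4, b3).

Player I against b1: payoffs 3, -5, 9, 2 → best response a3.
Player I against b2: payoffs 9, 2, -7, -4 → best response a1.
Player I against b3: payoffs 2, 4, -2, 8 → best response a4.
Player I against b4: payoffs 2, 4, 8, 6 → best response a3.
Player II against a1: payoffs 3, 9, 8, -2 → best response b2.
Player II against a2: payoffs 4, -9, 5, 0 → best response b3.
Player II against a3: payoffs -1, -6, -3, 7 → best response b4.
Player II against a4: payoffs -8, -4, 4, -3 → best response b3.
Mutual best responses: (a1, b2); (a3, b4); (a4, b3).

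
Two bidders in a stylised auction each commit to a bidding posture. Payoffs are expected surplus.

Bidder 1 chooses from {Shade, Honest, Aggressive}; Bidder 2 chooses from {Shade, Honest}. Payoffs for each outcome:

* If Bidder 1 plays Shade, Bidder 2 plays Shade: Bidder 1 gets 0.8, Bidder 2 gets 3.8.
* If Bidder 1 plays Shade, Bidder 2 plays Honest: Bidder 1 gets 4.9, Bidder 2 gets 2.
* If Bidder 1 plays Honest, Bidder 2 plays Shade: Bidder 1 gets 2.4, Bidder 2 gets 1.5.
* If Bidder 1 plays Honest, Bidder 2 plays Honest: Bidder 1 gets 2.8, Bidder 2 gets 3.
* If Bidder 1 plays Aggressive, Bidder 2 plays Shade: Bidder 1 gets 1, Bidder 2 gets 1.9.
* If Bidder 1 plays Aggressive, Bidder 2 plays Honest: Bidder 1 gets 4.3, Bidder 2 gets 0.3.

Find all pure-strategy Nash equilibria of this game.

Bidder 1 against Shade: payoffs 0.8, 2.4, 1 → best response Honest.
Bidder 1 against Honest: payoffs 4.9, 2.8, 4.3 → best response Shade.
Bidder 2 against Shade: payoffs 3.8, 2 → best response Shade.
Bidder 2 against Honest: payoffs 1.5, 3 → best response Honest.
Bidder 2 against Aggressive: payoffs 1.9, 0.3 → best response Shade.
No profile is a mutual best response for all players.

This game has no pure Nash equilibrium.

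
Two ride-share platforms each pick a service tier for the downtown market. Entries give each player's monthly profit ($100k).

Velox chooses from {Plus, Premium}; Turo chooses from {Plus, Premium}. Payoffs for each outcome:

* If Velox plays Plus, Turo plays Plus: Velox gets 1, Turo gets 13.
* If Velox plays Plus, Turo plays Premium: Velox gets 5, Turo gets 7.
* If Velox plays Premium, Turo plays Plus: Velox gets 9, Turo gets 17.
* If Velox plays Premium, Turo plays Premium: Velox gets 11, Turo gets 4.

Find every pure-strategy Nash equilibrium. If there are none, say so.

(Premium, Plus)

For each strategy profile, look for a profitable unilateral deviation.
(Plus, Plus): Velox can switch to Premium (1 → 9). Not NE.
(Plus, Premium): Velox can switch to Premium (5 → 11). Not NE.
(Premium, Plus): Velox gets 9, best alternative 1; Turo gets 17, best alternative 4. No profitable deviation — NE.
(Premium, Premium): Turo can switch to Plus (4 → 17). Not NE.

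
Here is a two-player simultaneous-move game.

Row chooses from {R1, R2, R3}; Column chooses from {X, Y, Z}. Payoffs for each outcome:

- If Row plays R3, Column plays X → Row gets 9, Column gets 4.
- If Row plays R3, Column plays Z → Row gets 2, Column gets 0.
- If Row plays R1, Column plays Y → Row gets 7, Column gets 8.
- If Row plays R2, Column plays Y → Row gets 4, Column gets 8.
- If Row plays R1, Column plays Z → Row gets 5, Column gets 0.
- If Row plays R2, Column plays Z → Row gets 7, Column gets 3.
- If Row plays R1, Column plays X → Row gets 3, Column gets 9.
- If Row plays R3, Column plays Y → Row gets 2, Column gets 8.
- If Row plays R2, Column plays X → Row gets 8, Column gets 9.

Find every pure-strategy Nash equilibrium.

This game has no pure Nash equilibrium.

Row against X: payoffs 3, 8, 9 → best response R3.
Row against Y: payoffs 7, 4, 2 → best response R1.
Row against Z: payoffs 5, 7, 2 → best response R2.
Column against R1: payoffs 9, 8, 0 → best response X.
Column against R2: payoffs 9, 8, 3 → best response X.
Column against R3: payoffs 4, 8, 0 → best response Y.
No profile is a mutual best response for all players.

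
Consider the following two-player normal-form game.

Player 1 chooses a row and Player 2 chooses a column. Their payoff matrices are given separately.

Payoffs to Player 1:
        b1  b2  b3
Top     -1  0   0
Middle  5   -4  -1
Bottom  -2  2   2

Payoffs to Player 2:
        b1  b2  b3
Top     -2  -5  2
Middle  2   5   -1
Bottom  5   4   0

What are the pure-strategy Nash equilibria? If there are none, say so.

For each strategy profile, look for a profitable unilateral deviation.
(Top, b1): Player 1 can switch to Middle (-1 → 5). Not NE.
(Top, b2): Player 1 can switch to Bottom (0 → 2). Not NE.
(Top, b3): Player 1 can switch to Bottom (0 → 2). Not NE.
(Middle, b1): Player 2 can switch to b2 (2 → 5). Not NE.
(Middle, b2): Player 1 can switch to Top (-4 → 0). Not NE.
(Middle, b3): Player 1 can switch to Top (-1 → 0). Not NE.
(Bottom, b1): Player 1 can switch to Top (-2 → -1). Not NE.
(Bottom, b2): Player 2 can switch to b1 (4 → 5). Not NE.
(Bottom, b3): Player 2 can switch to b1 (0 → 5). Not NE.

none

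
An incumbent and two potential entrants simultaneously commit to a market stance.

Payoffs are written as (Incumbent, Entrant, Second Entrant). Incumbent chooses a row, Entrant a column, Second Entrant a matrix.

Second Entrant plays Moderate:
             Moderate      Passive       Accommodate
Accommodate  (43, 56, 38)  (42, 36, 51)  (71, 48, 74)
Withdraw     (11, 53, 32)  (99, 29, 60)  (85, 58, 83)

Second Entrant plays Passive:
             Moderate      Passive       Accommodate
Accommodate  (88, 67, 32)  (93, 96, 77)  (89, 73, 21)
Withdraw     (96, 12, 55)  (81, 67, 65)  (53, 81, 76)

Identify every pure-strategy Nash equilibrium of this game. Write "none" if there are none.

(Accommodate, Moderate, Moderate) and (Accommodate, Passive, Passive) and (Withdraw, Accommodate, Moderate)

Check each profile: it is a Nash equilibrium iff no player can strictly gain by switching unilaterally.
(Accommodate, Moderate, Moderate): Incumbent gets 43, best alternative 11; Entrant gets 56, best alternative 48; Second Entrant gets 38, best alternative 32. No profitable deviation — NE.
(Accommodate, Moderate, Passive): Incumbent can switch to Withdraw (88 → 96). Not NE.
(Accommodate, Passive, Moderate): Incumbent can switch to Withdraw (42 → 99). Not NE.
(Accommodate, Passive, Passive): Incumbent gets 93, best alternative 81; Entrant gets 96, best alternative 73; Second Entrant gets 77, best alternative 51. No profitable deviation — NE.
(Accommodate, Accommodate, Moderate): Incumbent can switch to Withdraw (71 → 85). Not NE.
(Accommodate, Accommodate, Passive): Entrant can switch to Passive (73 → 96). Not NE.
(Withdraw, Moderate, Moderate): Incumbent can switch to Accommodate (11 → 43). Not NE.
(Withdraw, Moderate, Passive): Entrant can switch to Passive (12 → 67). Not NE.
(Withdraw, Accommodate, Moderate): Incumbent gets 85, best alternative 71; Entrant gets 58, best alternative 53; Second Entrant gets 83, best alternative 76. No profitable deviation — NE.
(The remaining 3 profiles each have a profitable deviation by the same check.)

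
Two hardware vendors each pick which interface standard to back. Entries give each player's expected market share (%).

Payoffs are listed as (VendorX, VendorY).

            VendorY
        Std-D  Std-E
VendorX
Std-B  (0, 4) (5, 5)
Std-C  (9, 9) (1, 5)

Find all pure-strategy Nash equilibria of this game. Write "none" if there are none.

Pure-strategy Nash equilibria: (Std-B, Std-E) and (Std-C, Std-D)

For each player, find the best response to each opponent profile; mutual best responses are the pure NE.
VendorX against Std-D: payoffs 0, 9 → best response Std-C.
VendorX against Std-E: payoffs 5, 1 → best response Std-B.
VendorY against Std-B: payoffs 4, 5 → best response Std-E.
VendorY against Std-C: payoffs 9, 5 → best response Std-D.
Mutual best responses: (Std-B, Std-E); (Std-C, Std-D).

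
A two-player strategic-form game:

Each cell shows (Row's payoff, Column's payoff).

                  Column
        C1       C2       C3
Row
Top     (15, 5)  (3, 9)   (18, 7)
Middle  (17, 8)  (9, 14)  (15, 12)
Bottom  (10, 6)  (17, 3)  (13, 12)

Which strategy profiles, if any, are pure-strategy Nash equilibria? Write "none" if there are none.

none

Row against C1: payoffs 15, 17, 10 → best response Middle.
Row against C2: payoffs 3, 9, 17 → best response Bottom.
Row against C3: payoffs 18, 15, 13 → best response Top.
Column against Top: payoffs 5, 9, 7 → best response C2.
Column against Middle: payoffs 8, 14, 12 → best response C2.
Column against Bottom: payoffs 6, 3, 12 → best response C3.
No profile is a mutual best response for all players.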